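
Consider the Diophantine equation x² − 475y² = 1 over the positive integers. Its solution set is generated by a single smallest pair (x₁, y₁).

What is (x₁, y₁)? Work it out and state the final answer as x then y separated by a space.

57799 2652

[21; 1,3,1,6,2,6,1,3,1,42] for √475; ℓ=10 ⇒ convergent index 9
i=0: a=21 ⇒ p=21, q=1
…
i=5: a=2 ⇒ p=1591, q=73
i=6: a=6 ⇒ p=10287, q=472
…
i=8: a=3 ⇒ p=45921, q=2107
i=9: a=1 ⇒ p=57799, q=2652
→ (57799, 2652).  Check: 57799²=3340724401, 475·2652²=3340724400, difference 1.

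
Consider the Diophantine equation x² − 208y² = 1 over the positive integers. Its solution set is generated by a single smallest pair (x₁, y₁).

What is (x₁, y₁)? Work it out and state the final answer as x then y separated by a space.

649 45

√208 = [14; 2,2,1,2,2,28, …], period ℓ=6 (even) → k=5
i=0: a=14 ⇒ p=14, q=1
…
i=2: a=2 ⇒ p=72, q=5
…
i=4: a=2 ⇒ p=274, q=19
i=5: a=2 ⇒ p=649, q=45
→ (649, 45).  Check: 649²=421201, 208·45²=421200, difference 1.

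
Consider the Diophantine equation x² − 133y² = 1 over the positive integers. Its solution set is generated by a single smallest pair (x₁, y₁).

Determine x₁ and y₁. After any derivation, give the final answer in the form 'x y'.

2588599 224460

√133 = [11; 1,1,7,5,1,…,1,1,22, …], period ℓ=16 (even) → k=15
a_0=11:  p_0=11·1+0=11,  q_0=11·0+1=1
a_1=1:  p_1=1·11+1=12,  q_1=1·1+0=1
a_2=1:  p_2=1·12+11=23,  q_2=1·1+1=2
a_3=7:  p_3=7·23+12=173,  q_3=7·2+1=15
a_4=5:  p_4=5·173+23=888,  q_4=5·15+2=77
a_5=1:  p_5=1·888+173=1061,  q_5=1·77+15=92
a_6=1:  p_6=1·1061+888=1949,  q_6=1·92+77=169
a_7=1:  p_7=1·1949+1061=3010,  q_7=1·169+92=261
a_8=2:  p_8=2·3010+1949=7969,  q_8=2·261+169=691
a_9=1:  p_9=1·7969+3010=10979,  q_9=1·691+261=952
a_10=1:  p_10=1·10979+7969=18948,  q_10=1·952+691=1643
a_11=1:  p_11=1·18948+10979=29927,  q_11=1·1643+952=2595
a_12=5:  p_12=5·29927+18948=168583,  q_12=5·2595+1643=14618
a_13=7:  p_13=7·168583+29927=1210008,  q_13=7·14618+2595=104921
a_14=1:  p_14=1·1210008+168583=1378591,  q_14=1·104921+14618=119539
a_15=1:  p_15=1·1378591+1210008=2588599,  q_15=1·119539+104921=224460
fundamental: x₁=2588599, y₁=224460  (since 6700844782801 − 133·50382291600 = 1)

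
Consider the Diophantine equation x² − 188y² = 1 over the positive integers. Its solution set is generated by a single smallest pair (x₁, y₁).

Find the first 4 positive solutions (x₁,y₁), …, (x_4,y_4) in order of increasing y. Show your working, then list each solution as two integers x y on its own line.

4607 336
42448897 3095904
391124132351 28525659120
3603817713033217 262835420035776

√188 = [13; 1,2,2,6,2,2,1,26, …], period ℓ=8 (even) → k=7
step 0: (13, 1)  from 13·(1,0) + (0,1)
…
step 2: (41, 3)  from 2·(14,1) + (13,1)
step 3: (96, 7)  from 2·(41,3) + (14,1)
step 4: (617, 45)  from 6·(96,7) + (41,3)
step 5: (1330, 97)  from 2·(617,45) + (96,7)
step 6: (3277, 239)  from 2·(1330,97) + (617,45)
step 7: (4607, 336)  from 1·(3277,239) + (1330,97)
(x₁, y₁) = (4607, 336);  4607² − 188·336² = 1 ✓
n=2: (4607,336)∘(4607,336) = (4607·4607+188·336·336, 4607·336+336·4607) = (42448897,3095904)
n=3: (42448897,3095904)∘(4607,336) = (4607·42448897+188·336·3095904, 4607·3095904+336·42448897) = (391124132351,28525659120)
n=4: (391124132351,28525659120)∘(4607,336) = (4607·391124132351+188·336·28525659120, 4607·28525659120+336·391124132351) = (3603817713033217,262835420035776)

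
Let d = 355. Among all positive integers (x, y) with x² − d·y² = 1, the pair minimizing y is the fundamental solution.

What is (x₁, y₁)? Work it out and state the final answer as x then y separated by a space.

954809 50676

√355 = [18; 1,5,3,3,1,6,1,3,3,5,1,36, …], period ℓ=12 (even) → k=11
i=0: a=18 ⇒ p=18, q=1
i=1: a=1 ⇒ p=19, q=1
…
i=4: a=3 ⇒ p=1187, q=63
…
i=6: a=6 ⇒ p=10457, q=555
…
i=8: a=3 ⇒ p=46463, q=2466
i=9: a=3 ⇒ p=151391, q=8035
i=10: a=5 ⇒ p=803418, q=42641
i=11: a=1 ⇒ p=954809, q=50676
fundamental: x₁=954809, y₁=50676  (since 911660226481 − 355·2568056976 = 1)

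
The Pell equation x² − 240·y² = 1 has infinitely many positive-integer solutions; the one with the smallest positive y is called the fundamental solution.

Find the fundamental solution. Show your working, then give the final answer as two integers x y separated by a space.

31 2

√240 → a₀=15, period (2,30); ℓ=2 even so k=1
k=0  a_k=15  p_k/q_k = 15/1
k=1  a_k=2  p_k/q_k = 31/2
fundamental: x₁=31, y₁=2  (since 961 − 240·4 = 1)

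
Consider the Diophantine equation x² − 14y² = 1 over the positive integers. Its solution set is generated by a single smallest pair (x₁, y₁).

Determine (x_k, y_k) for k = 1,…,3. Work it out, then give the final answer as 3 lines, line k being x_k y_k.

√14 = [3; 1,2,1,6, …], period ℓ=4 (even) → k=3
a_0=3:  p_0=3·1+0=3,  q_0=3·0+1=1
a_1=1:  p_1=1·3+1=4,  q_1=1·1+0=1
a_2=2:  p_2=2·4+3=11,  q_2=2·1+1=3
a_3=1:  p_3=1·11+4=15,  q_3=1·3+1=4
(x₁, y₁) = (15, 4);  15² − 14·4² = 1 ✓
(15+4√14)^2 = 449 + 120√14
(15+4√14)^3 = 13455 + 3596√14

15 4
449 120
13455 3596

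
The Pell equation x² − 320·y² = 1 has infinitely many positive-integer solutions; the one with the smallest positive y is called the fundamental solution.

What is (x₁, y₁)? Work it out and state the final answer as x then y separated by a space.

161 9

√320 → a₀=17, period (1,7,1,34); ℓ=4 even so k=3
step 0: (17, 1)  from 17·(1,0) + (0,1)
step 1: (18, 1)  from 1·(17,1) + (1,0)
step 2: (143, 8)  from 7·(18,1) + (17,1)
step 3: (161, 9)  from 1·(143,8) + (18,1)
(x₁, y₁) = (161, 9);  161² − 320·9² = 1 ✓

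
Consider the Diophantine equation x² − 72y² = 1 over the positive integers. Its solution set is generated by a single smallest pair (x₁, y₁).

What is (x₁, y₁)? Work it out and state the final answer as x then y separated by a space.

17 2

[8; 2,16] for √72; ℓ=2 ⇒ convergent index 1
k=0  a_k=8  p_k/q_k = 8/1
k=1  a_k=2  p_k/q_k = 17/2
fundamental: x₁=17, y₁=2  (since 289 − 72·4 = 1)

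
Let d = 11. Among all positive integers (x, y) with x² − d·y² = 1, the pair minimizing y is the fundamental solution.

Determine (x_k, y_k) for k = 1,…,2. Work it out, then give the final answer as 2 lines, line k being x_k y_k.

10 3
199 60

d=11: √d = [3; 3,6] (ℓ=2, even), read p_1/q_1
a_0=3:  p_0=3·1+0=3,  q_0=3·0+1=1
a_1=3:  p_1=3·3+1=10,  q_1=3·1+0=3
(x₁, y₁) = (10, 3);  10² − 11·3² = 1 ✓
n=2: (10,3)∘(10,3) = (10·10+11·3·3, 10·3+3·10) = (199,60)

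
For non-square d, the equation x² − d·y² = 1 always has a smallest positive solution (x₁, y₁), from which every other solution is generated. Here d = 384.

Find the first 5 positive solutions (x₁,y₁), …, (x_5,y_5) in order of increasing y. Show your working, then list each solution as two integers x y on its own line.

4801 245
46099201 2352490
442644523201 22588608735
4250272665676801 216895818720980
40811117693184120001 2082633628770241225

√384 → a₀=19, period (1,1,2,9,2,1,1,38); ℓ=8 even so k=7
step 0: (19, 1)  from 19·(1,0) + (0,1)
step 1: (20, 1)  from 1·(19,1) + (1,0)
step 2: (39, 2)  from 1·(20,1) + (19,1)
…
step 5: (1940, 99)  from 2·(921,47) + (98,5)
step 6: (2861, 146)  from 1·(1940,99) + (921,47)
step 7: (4801, 245)  from 1·(2861,146) + (1940,99)
(x₁, y₁) = (4801, 245);  4801² − 384·245² = 1 ✓
(x_2, y_2) = (4801·4801 + 384·245·245, 4801·245 + 245·4801) = (46099201, 2352490)
(x_3, y_3) = (4801·46099201 + 384·245·2352490, 4801·2352490 + 245·46099201) = (442644523201, 22588608735)
(x_4, y_4) = (4801·442644523201 + 384·245·22588608735, 4801·22588608735 + 245·442644523201) = (4250272665676801, 216895818720980)
(x_5, y_5) = (4801·4250272665676801 + 384·245·216895818720980, 4801·216895818720980 + 245·4250272665676801) = (40811117693184120001, 2082633628770241225)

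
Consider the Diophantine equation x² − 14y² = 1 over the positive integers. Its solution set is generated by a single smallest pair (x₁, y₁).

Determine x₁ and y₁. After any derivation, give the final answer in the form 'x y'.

15 4

d=14: √d = [3; 1,2,1,6] (ℓ=4, even), read p_3/q_3
step 0: (3, 1)  from 3·(1,0) + (0,1)
…
step 2: (11, 3)  from 2·(4,1) + (3,1)
step 3: (15, 4)  from 1·(11,3) + (4,1)
→ (15, 4).  Check: 15²=225, 14·4²=224, difference 1.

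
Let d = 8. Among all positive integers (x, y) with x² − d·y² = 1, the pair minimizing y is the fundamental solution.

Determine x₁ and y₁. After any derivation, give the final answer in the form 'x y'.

3 1

√8 → a₀=2, period (1,4); ℓ=2 even so k=1
i=0: a=2 ⇒ p=2, q=1
i=1: a=1 ⇒ p=3, q=1
(x₁, y₁) = (3, 1);  3² − 8·1² = 1 ✓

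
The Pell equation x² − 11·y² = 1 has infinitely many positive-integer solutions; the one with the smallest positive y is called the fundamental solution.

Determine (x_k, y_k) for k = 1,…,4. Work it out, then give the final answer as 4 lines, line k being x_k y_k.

10 3
199 60
3970 1197
79201 23880

√11 = [3; 3,6, …], period ℓ=2 (even) → k=1
k=0  a_k=3  p_k/q_k = 3/1
k=1  a_k=3  p_k/q_k = 10/3
fundamental: x₁=10, y₁=3  (since 100 − 11·9 = 1)
(x_2, y_2) = (10·10 + 11·3·3, 10·3 + 3·10) = (199, 60)
(x_3, y_3) = (10·199 + 11·3·60, 10·60 + 3·199) = (3970, 1197)
(x_4, y_4) = (10·3970 + 11·3·1197, 10·1197 + 3·3970) = (79201, 23880)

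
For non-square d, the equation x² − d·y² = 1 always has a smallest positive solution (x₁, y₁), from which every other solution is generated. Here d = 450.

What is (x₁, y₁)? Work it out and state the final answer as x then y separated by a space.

19601 924

d=450: √d = [21; 4,1,2,4,2,1,4,42] (ℓ=8, even), read p_7/q_7
a_0=21:  p_0=21·1+0=21,  q_0=21·0+1=1
a_1=4:  p_1=4·21+1=85,  q_1=4·1+0=4
…
a_3=2:  p_3=2·106+85=297,  q_3=2·5+4=14
…
a_6=1:  p_6=1·2885+1294=4179,  q_6=1·136+61=197
a_7=4:  p_7=4·4179+2885=19601,  q_7=4·197+136=924
(x₁, y₁) = (19601, 924);  19601² − 450·924² = 1 ✓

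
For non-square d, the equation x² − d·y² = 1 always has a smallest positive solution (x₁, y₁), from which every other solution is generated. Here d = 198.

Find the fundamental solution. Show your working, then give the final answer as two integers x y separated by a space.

[14; 14,28] for √198; ℓ=2 ⇒ convergent index 1
a_0=14:  p_0=14·1+0=14,  q_0=14·0+1=1
a_1=14:  p_1=14·14+1=197,  q_1=14·1+0=14
(x₁, y₁) = (197, 14);  197² − 198·14² = 1 ✓

197 14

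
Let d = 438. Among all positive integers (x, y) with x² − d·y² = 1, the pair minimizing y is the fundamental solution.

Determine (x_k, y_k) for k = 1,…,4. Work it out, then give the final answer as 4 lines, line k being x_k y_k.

[20; 1,12,1,40] for √438; ℓ=4 ⇒ convergent index 3
a_0=20:  p_0=20·1+0=20,  q_0=20·0+1=1
a_1=1:  p_1=1·20+1=21,  q_1=1·1+0=1
a_2=12:  p_2=12·21+20=272,  q_2=12·1+1=13
a_3=1:  p_3=1·272+21=293,  q_3=1·13+1=14
fundamental: x₁=293, y₁=14  (since 85849 − 438·196 = 1)
(x_2, y_2) = (293·293 + 438·14·14, 293·14 + 14·293) = (171697, 8204)
(x_3, y_3) = (293·171697 + 438·14·8204, 293·8204 + 14·171697) = (100614149, 4807530)
(x_4, y_4) = (293·100614149 + 438·14·4807530, 293·4807530 + 14·100614149) = (58959719617, 2817204376)

293 14
171697 8204
100614149 4807530
58959719617 2817204376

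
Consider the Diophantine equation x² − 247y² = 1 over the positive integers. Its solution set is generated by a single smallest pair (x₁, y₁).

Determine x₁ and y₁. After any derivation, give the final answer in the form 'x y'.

√247 → a₀=15, period (1,2,1,1,9,1,9,1,1,2,1,30); ℓ=12 even so k=11
k=0  a_k=15  p_k/q_k = 15/1
k=1  a_k=1  p_k/q_k = 16/1
…
k=3  a_k=1  p_k/q_k = 63/4
…
k=5  a_k=9  p_k/q_k = 1053/67
k=6  a_k=1  p_k/q_k = 1163/74
k=7  a_k=9  p_k/q_k = 11520/733
k=8  a_k=1  p_k/q_k = 12683/807
k=9  a_k=1  p_k/q_k = 24203/1540
k=10  a_k=2  p_k/q_k = 61089/3887
k=11  a_k=1  p_k/q_k = 85292/5427
→ (85292, 5427).  Check: 85292²=7274725264, 247·5427²=7274725263, difference 1.

85292 5427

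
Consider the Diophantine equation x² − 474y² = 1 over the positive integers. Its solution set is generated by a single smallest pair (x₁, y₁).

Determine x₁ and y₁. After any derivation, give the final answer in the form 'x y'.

193549 8890

√474 = [21; 1,3,2,1,1,…,3,1,42, …], period ℓ=14 (even) → k=13
a_0=21:  p_0=21·1+0=21,  q_0=21·0+1=1
…
a_2=3:  p_2=3·22+21=87,  q_2=3·1+1=4
…
a_4=1:  p_4=1·196+87=283,  q_4=1·9+4=13
…
a_6=1:  p_6=1·479+283=762,  q_6=1·22+13=35
a_7=6:  p_7=6·762+479=5051,  q_7=6·35+22=232
…
a_10=1:  p_10=1·10864+5813=16677,  q_10=1·499+267=766
a_11=2:  p_11=2·16677+10864=44218,  q_11=2·766+499=2031
a_12=3:  p_12=3·44218+16677=149331,  q_12=3·2031+766=6859
a_13=1:  p_13=1·149331+44218=193549,  q_13=1·6859+2031=8890
(x₁, y₁) = (193549, 8890);  193549² − 474·8890² = 1 ✓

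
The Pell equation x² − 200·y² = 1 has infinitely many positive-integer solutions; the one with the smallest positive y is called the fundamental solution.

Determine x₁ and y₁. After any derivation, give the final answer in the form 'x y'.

[14; 7,28] for √200; ℓ=2 ⇒ convergent index 1
a_0=14:  p_0=14·1+0=14,  q_0=14·0+1=1
a_1=7:  p_1=7·14+1=99,  q_1=7·1+0=7
fundamental: x₁=99, y₁=7  (since 9801 − 200·49 = 1)

99 7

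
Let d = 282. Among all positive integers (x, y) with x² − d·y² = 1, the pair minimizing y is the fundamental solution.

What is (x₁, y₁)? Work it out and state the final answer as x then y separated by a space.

2351 140

[16; 1,3,1,4,1,3,1,32] for √282; ℓ=8 ⇒ convergent index 7
k=0  a_k=16  p_k/q_k = 16/1
k=1  a_k=1  p_k/q_k = 17/1
…
k=3  a_k=1  p_k/q_k = 84/5
k=4  a_k=4  p_k/q_k = 403/24
k=5  a_k=1  p_k/q_k = 487/29
k=6  a_k=3  p_k/q_k = 1864/111
k=7  a_k=1  p_k/q_k = 2351/140
→ (2351, 140).  Check: 2351²=5527201, 282·140²=5527200, difference 1.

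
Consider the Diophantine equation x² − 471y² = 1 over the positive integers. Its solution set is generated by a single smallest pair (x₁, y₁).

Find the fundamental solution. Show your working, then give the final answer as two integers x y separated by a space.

[21; 1,2,2,1,3,…,2,1,42] for √471; ℓ=14 ⇒ convergent index 13
a_0=21:  p_0=21·1+0=21,  q_0=21·0+1=1
…
a_4=1:  p_4=1·152+65=217,  q_4=1·7+3=10
a_5=3:  p_5=3·217+152=803,  q_5=3·10+7=37
…
a_7=14:  p_7=14·3429+803=48809,  q_7=14·158+37=2249
…
a_12=2:  p_12=2·2331742+843469=5506953,  q_12=2·107441+38865=253747
a_13=1:  p_13=1·5506953+2331742=7838695,  q_13=1·253747+107441=361188
→ (7838695, 361188).  Check: 7838695²=61445139303025, 471·361188²=61445139303024, difference 1.

7838695 361188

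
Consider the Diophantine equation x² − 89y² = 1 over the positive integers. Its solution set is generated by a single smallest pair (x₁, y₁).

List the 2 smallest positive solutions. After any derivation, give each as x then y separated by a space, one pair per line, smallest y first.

[9; 2,3,3,2,18] for √89; ℓ=5 ⇒ convergent index 9
step 0: (9, 1)  from 9·(1,0) + (0,1)
…
step 3: (217, 23)  from 3·(66,7) + (19,2)
step 4: (500, 53)  from 2·(217,23) + (66,7)
step 5: (9217, 977)  from 18·(500,53) + (217,23)
step 6: (18934, 2007)  from 2·(9217,977) + (500,53)
step 7: (66019, 6998)  from 3·(18934,2007) + (9217,977)
step 8: (216991, 23001)  from 3·(66019,6998) + (18934,2007)
step 9: (500001, 53000)  from 2·(216991,23001) + (66019,6998)
→ (500001, 53000).  Check: 500001²=250001000001, 89·53000²=250001000000, difference 1.
n=2: (500001,53000)∘(500001,53000) = (500001·500001+89·53000·53000, 500001·53000+53000·500001) = (500002000001,53000106000)

500001 53000
500002000001 53000106000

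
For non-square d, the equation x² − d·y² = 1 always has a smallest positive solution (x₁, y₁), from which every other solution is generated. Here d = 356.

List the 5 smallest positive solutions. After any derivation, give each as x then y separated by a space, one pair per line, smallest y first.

500001 26500
500002000001 26500053000
500003000004500001 26500106000079500
500004000010000008000001 26500159000265000106000
500005000017500025000012500001 26500212000556500530000132500

√356 = [18; 1,6,1,1,2,…,6,1,36, …], period ℓ=14 (even) → k=13
a_0=18:  p_0=18·1+0=18,  q_0=18·0+1=1
…
a_7=8:  p_7=8·1000+717=8717,  q_7=8·53+38=462
a_8=1:  p_8=1·8717+1000=9717,  q_8=1·462+53=515
a_9=2:  p_9=2·9717+8717=28151,  q_9=2·515+462=1492
…
a_12=6:  p_12=6·66019+37868=433982,  q_12=6·3499+2007=23001
a_13=1:  p_13=1·433982+66019=500001,  q_13=1·23001+3499=26500
fundamental: x₁=500001, y₁=26500  (since 250001000001 − 356·702250000 = 1)
(500001+26500√356)^2 = 500002000001 + 26500053000√356
(500001+26500√356)^3 = 500003000004500001 + 26500106000079500√356
(500001+26500√356)^4 = 500004000010000008000001 + 26500159000265000106000√356
(500001+26500√356)^5 = 500005000017500025000012500001 + 26500212000556500530000132500√356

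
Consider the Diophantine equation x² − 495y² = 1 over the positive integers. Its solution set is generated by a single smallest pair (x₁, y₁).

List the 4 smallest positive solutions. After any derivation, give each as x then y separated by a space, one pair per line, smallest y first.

d=495: √d = [22; 4,44] (ℓ=2, even), read p_1/q_1
step 0: (22, 1)  from 22·(1,0) + (0,1)
step 1: (89, 4)  from 4·(22,1) + (1,0)
fundamental: x₁=89, y₁=4  (since 7921 − 495·16 = 1)
(x_2, y_2) = (89·89 + 495·4·4, 89·4 + 4·89) = (15841, 712)
(x_3, y_3) = (89·15841 + 495·4·712, 89·712 + 4·15841) = (2819609, 126732)
(x_4, y_4) = (89·2819609 + 495·4·126732, 89·126732 + 4·2819609) = (501874561, 22557584)

89 4
15841 712
2819609 126732
501874561 22557584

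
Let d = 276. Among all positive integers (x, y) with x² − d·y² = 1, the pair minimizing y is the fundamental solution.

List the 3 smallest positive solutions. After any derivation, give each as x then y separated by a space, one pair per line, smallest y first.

7775 468
120901249 7277400
1880014414175 113163569532

d=276: √d = [16; 1,1,1,1,2,2,2,1,1,1,1,32] (ℓ=12, even), read p_11/q_11
step 0: (16, 1)  from 16·(1,0) + (0,1)
step 1: (17, 1)  from 1·(16,1) + (1,0)
…
step 4: (83, 5)  from 1·(50,3) + (33,2)
…
step 10: (4768, 287)  from 1·(3007,181) + (1761,106)
step 11: (7775, 468)  from 1·(4768,287) + (3007,181)
(x₁, y₁) = (7775, 468);  7775² − 276·468² = 1 ✓
(x_2, y_2) = (7775·7775 + 276·468·468, 7775·468 + 468·7775) = (120901249, 7277400)
(x_3, y_3) = (7775·120901249 + 276·468·7277400, 7775·7277400 + 468·120901249) = (1880014414175, 113163569532)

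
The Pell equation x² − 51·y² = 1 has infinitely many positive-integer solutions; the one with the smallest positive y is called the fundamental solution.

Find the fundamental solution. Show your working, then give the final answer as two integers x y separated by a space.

50 7

[7; 7,14] for √51; ℓ=2 ⇒ convergent index 1
i=0: a=7 ⇒ p=7, q=1
i=1: a=7 ⇒ p=50, q=7
fundamental: x₁=50, y₁=7  (since 2500 − 51·49 = 1)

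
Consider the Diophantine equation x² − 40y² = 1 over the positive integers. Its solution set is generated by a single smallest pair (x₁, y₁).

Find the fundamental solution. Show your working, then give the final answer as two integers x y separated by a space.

d=40: √d = [6; 3,12] (ℓ=2, even), read p_1/q_1
step 0: (6, 1)  from 6·(1,0) + (0,1)
step 1: (19, 3)  from 3·(6,1) + (1,0)
(x₁, y₁) = (19, 3);  19² − 40·3² = 1 ✓

19 3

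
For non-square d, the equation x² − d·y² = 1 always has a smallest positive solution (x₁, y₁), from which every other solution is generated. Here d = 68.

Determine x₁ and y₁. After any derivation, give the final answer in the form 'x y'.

33 4

√68 = [8; 4,16, …], period ℓ=2 (even) → k=1
k=0  a_k=8  p_k/q_k = 8/1
k=1  a_k=4  p_k/q_k = 33/4
fundamental: x₁=33, y₁=4  (since 1089 − 68·16 = 1)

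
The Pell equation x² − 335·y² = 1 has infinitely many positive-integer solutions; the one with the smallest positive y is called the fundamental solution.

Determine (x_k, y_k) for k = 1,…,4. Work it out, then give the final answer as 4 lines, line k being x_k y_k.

[18; 3,3,3,36] for √335; ℓ=4 ⇒ convergent index 3
step 0: (18, 1)  from 18·(1,0) + (0,1)
step 1: (55, 3)  from 3·(18,1) + (1,0)
step 2: (183, 10)  from 3·(55,3) + (18,1)
step 3: (604, 33)  from 3·(183,10) + (55,3)
→ (604, 33).  Check: 604²=364816, 335·33²=364815, difference 1.
(604+33√335)^2 = 729631 + 39864√335
(604+33√335)^3 = 881393644 + 48155679√335
(604+33√335)^4 = 1064722792321 + 58172020368√335

604 33
729631 39864
881393644 48155679
1064722792321 58172020368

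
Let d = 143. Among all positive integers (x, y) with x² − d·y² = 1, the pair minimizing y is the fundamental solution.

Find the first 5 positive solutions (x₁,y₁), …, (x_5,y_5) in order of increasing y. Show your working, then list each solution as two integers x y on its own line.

12 1
287 24
6876 575
164737 13776
3946812 330049

√143 → a₀=11, period (1,22); ℓ=2 even so k=1
a_0=11:  p_0=11·1+0=11,  q_0=11·0+1=1
a_1=1:  p_1=1·11+1=12,  q_1=1·1+0=1
(x₁, y₁) = (12, 1);  12² − 143·1² = 1 ✓
n=2: (12,1)∘(12,1) = (12·12+143·1·1, 12·1+1·12) = (287,24)
n=3: (287,24)∘(12,1) = (12·287+143·1·24, 12·24+1·287) = (6876,575)
n=4: (6876,575)∘(12,1) = (12·6876+143·1·575, 12·575+1·6876) = (164737,13776)
n=5: (164737,13776)∘(12,1) = (12·164737+143·1·13776, 12·13776+1·164737) = (3946812,330049)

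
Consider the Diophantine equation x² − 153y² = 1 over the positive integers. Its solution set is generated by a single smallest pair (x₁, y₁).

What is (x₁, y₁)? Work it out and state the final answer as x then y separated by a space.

2177 176

[12; 2,1,2,2,2,1,2,24] for √153; ℓ=8 ⇒ convergent index 7
k=0  a_k=12  p_k/q_k = 12/1
…
k=3  a_k=2  p_k/q_k = 99/8
k=4  a_k=2  p_k/q_k = 235/19
…
k=6  a_k=1  p_k/q_k = 804/65
k=7  a_k=2  p_k/q_k = 2177/176
fundamental: x₁=2177, y₁=176  (since 4739329 − 153·30976 = 1)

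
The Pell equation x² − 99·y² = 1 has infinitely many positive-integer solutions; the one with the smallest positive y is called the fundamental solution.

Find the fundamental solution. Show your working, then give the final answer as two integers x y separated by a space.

10 1

[9; 1,18] for √99; ℓ=2 ⇒ convergent index 1
k=0  a_k=9  p_k/q_k = 9/1
k=1  a_k=1  p_k/q_k = 10/1
fundamental: x₁=10, y₁=1  (since 100 − 99·1 = 1)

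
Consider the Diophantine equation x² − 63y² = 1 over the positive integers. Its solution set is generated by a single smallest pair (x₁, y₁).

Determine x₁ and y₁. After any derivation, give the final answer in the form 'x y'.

√63 = [7; 1,14, …], period ℓ=2 (even) → k=1
step 0: (7, 1)  from 7·(1,0) + (0,1)
step 1: (8, 1)  from 1·(7,1) + (1,0)
(x₁, y₁) = (8, 1);  8² − 63·1² = 1 ✓

8 1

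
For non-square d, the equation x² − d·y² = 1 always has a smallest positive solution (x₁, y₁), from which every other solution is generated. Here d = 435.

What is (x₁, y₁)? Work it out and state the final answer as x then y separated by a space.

146 7

d=435: √d = [20; 1,5,1,40] (ℓ=4, even), read p_3/q_3
i=0: a=20 ⇒ p=20, q=1
…
i=2: a=5 ⇒ p=125, q=6
i=3: a=1 ⇒ p=146, q=7
fundamental: x₁=146, y₁=7  (since 21316 − 435·49 = 1)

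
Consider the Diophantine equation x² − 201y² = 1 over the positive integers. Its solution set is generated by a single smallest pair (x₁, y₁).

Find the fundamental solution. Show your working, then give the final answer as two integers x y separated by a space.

515095 36332

d=201: √d = [14; 5,1,1,1,2,…,1,5,28] (ℓ=14, even), read p_13/q_13
i=0: a=14 ⇒ p=14, q=1
i=1: a=5 ⇒ p=71, q=5
i=2: a=1 ⇒ p=85, q=6
i=3: a=1 ⇒ p=156, q=11
…
i=6: a=1 ⇒ p=879, q=62
i=7: a=8 ⇒ p=7670, q=541
i=8: a=1 ⇒ p=8549, q=603
i=9: a=2 ⇒ p=24768, q=1747
…
i=12: a=1 ⇒ p=91402, q=6447
i=13: a=5 ⇒ p=515095, q=36332
→ (515095, 36332).  Check: 515095²=265322859025, 201·36332²=265322859024, difference 1.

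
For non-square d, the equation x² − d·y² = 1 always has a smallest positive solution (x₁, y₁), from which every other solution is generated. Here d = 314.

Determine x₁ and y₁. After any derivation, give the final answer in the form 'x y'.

[17; 1,2,1,1,2,1,34] for √314; ℓ=7 ⇒ convergent index 13
i=0: a=17 ⇒ p=17, q=1
i=1: a=1 ⇒ p=18, q=1
…
i=3: a=1 ⇒ p=71, q=4
i=4: a=1 ⇒ p=124, q=7
i=5: a=2 ⇒ p=319, q=18
…
i=9: a=2 ⇒ p=47029, q=2654
…
i=12: a=2 ⇒ p=282617, q=15949
i=13: a=1 ⇒ p=392499, q=22150
(x₁, y₁) = (392499, 22150);  392499² − 314·22150² = 1 ✓

392499 22150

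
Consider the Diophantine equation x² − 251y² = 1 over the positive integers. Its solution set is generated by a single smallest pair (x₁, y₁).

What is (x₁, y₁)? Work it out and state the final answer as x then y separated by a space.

3674890 231957

√251 = [15; 1,5,2,1,2,…,5,1,30, …], period ℓ=14 (even) → k=13
i=0: a=15 ⇒ p=15, q=1
…
i=3: a=2 ⇒ p=206, q=13
…
i=7: a=15 ⇒ p=29563, q=1866
i=8: a=2 ⇒ p=61043, q=3853
i=9: a=2 ⇒ p=151649, q=9572
…
i=11: a=2 ⇒ p=577033, q=36422
i=12: a=5 ⇒ p=3097857, q=195535
i=13: a=1 ⇒ p=3674890, q=231957
fundamental: x₁=3674890, y₁=231957  (since 13504816512100 − 251·53804049849 = 1)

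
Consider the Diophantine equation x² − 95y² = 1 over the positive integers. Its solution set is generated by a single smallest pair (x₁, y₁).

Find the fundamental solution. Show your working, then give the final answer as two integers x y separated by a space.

39 4

√95 → a₀=9, period (1,2,1,18); ℓ=4 even so k=3
step 0: (9, 1)  from 9·(1,0) + (0,1)
step 1: (10, 1)  from 1·(9,1) + (1,0)
step 2: (29, 3)  from 2·(10,1) + (9,1)
step 3: (39, 4)  from 1·(29,3) + (10,1)
fundamental: x₁=39, y₁=4  (since 1521 − 95·16 = 1)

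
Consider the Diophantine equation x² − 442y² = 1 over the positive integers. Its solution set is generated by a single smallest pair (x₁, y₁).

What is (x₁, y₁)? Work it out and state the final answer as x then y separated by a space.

d=442: √d = [21; 42] (ℓ=1, odd), read p_1/q_1
i=0: a=21 ⇒ p=21, q=1
i=1: a=42 ⇒ p=883, q=42
→ (883, 42).  Check: 883²=779689, 442·42²=779688, difference 1.

883 42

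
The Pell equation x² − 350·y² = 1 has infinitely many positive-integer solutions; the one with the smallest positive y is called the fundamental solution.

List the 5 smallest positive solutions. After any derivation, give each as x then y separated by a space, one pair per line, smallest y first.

449 24
403201 21552
362074049 19353672
325142092801 17379575904
291977237261249 15606839808120

[18; 1,2,2,2,1,36] for √350; ℓ=6 ⇒ convergent index 5
i=0: a=18 ⇒ p=18, q=1
…
i=2: a=2 ⇒ p=56, q=3
i=3: a=2 ⇒ p=131, q=7
i=4: a=2 ⇒ p=318, q=17
i=5: a=1 ⇒ p=449, q=24
(x₁, y₁) = (449, 24);  449² − 350·24² = 1 ✓
n=2: (449,24)∘(449,24) = (449·449+350·24·24, 449·24+24·449) = (403201,21552)
n=3: (403201,21552)∘(449,24) = (449·403201+350·24·21552, 449·21552+24·403201) = (362074049,19353672)
n=4: (362074049,19353672)∘(449,24) = (449·362074049+350·24·19353672, 449·19353672+24·362074049) = (325142092801,17379575904)
n=5: (325142092801,17379575904)∘(449,24) = (449·325142092801+350·24·17379575904, 449·17379575904+24·325142092801) = (291977237261249,15606839808120)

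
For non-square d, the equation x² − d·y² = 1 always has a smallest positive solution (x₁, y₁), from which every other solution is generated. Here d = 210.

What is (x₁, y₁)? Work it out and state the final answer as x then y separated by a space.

29 2

[14; 2,28] for √210; ℓ=2 ⇒ convergent index 1
step 0: (14, 1)  from 14·(1,0) + (0,1)
step 1: (29, 2)  from 2·(14,1) + (1,0)
→ (29, 2).  Check: 29²=841, 210·2²=840, difference 1.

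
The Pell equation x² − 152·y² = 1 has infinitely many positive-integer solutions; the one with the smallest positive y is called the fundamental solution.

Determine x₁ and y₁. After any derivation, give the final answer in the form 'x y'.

37 3

√152 = [12; 3,24, …], period ℓ=2 (even) → k=1
i=0: a=12 ⇒ p=12, q=1
i=1: a=3 ⇒ p=37, q=3
fundamental: x₁=37, y₁=3  (since 1369 − 152·9 = 1)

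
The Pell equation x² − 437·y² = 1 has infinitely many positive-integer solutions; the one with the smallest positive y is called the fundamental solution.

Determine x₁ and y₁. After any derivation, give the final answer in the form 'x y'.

[20; 1,9,2,9,1,40] for √437; ℓ=6 ⇒ convergent index 5
k=0  a_k=20  p_k/q_k = 20/1
…
k=2  a_k=9  p_k/q_k = 209/10
…
k=4  a_k=9  p_k/q_k = 4160/199
k=5  a_k=1  p_k/q_k = 4599/220
fundamental: x₁=4599, y₁=220  (since 21150801 − 437·48400 = 1)

4599 220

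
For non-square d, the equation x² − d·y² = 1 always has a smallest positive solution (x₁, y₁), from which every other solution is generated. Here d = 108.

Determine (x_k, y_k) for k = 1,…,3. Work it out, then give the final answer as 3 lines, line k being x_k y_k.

d=108: √d = [10; 2,1,1,4,1,1,2,20] (ℓ=8, even), read p_7/q_7
k=0  a_k=10  p_k/q_k = 10/1
k=1  a_k=2  p_k/q_k = 21/2
…
k=3  a_k=1  p_k/q_k = 52/5
k=4  a_k=4  p_k/q_k = 239/23
…
k=6  a_k=1  p_k/q_k = 530/51
k=7  a_k=2  p_k/q_k = 1351/130
(x₁, y₁) = (1351, 130);  1351² − 108·130² = 1 ✓
(1351+130√108)^2 = 3650401 + 351260√108
(1351+130√108)^3 = 9863382151 + 949104390√108

1351 130
3650401 351260
9863382151 949104390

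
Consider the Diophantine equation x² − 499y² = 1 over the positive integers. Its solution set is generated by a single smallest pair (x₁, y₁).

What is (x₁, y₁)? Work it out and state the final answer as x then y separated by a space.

4490 201

√499 = [22; 2,1,21,1,2,44, …], period ℓ=6 (even) → k=5
a_0=22:  p_0=22·1+0=22,  q_0=22·0+1=1
a_1=2:  p_1=2·22+1=45,  q_1=2·1+0=2
…
a_4=1:  p_4=1·1452+67=1519,  q_4=1·65+3=68
a_5=2:  p_5=2·1519+1452=4490,  q_5=2·68+65=201
fundamental: x₁=4490, y₁=201  (since 20160100 − 499·40401 = 1)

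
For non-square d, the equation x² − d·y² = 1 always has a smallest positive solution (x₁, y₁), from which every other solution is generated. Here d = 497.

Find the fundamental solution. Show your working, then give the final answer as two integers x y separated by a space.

1201887 53912

√497 → a₀=22, period (3,2,2,5,6,5,2,2,3,44); ℓ=10 even so k=9
i=0: a=22 ⇒ p=22, q=1
…
i=6: a=5 ⇒ p=65476, q=2937
…
i=8: a=2 ⇒ p=352750, q=15823
i=9: a=3 ⇒ p=1201887, q=53912
→ (1201887, 53912).  Check: 1201887²=1444532360769, 497·53912²=1444532360768, difference 1.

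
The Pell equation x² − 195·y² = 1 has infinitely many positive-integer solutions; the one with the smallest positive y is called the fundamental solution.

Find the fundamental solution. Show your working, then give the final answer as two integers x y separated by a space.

[13; 1,26] for √195; ℓ=2 ⇒ convergent index 1
k=0  a_k=13  p_k/q_k = 13/1
k=1  a_k=1  p_k/q_k = 14/1
fundamental: x₁=14, y₁=1  (since 196 − 195·1 = 1)

14 1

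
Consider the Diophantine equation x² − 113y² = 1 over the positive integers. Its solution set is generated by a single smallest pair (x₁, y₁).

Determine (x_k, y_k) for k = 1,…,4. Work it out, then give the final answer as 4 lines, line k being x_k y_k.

√113 = [10; 1,1,1,2,2,1,1,1,20, …], period ℓ=9 (odd) → k=17
step 0: (10, 1)  from 10·(1,0) + (0,1)
step 1: (11, 1)  from 1·(10,1) + (1,0)
step 2: (21, 2)  from 1·(11,1) + (10,1)
…
step 4: (85, 8)  from 2·(32,3) + (21,2)
…
step 6: (287, 27)  from 1·(202,19) + (85,8)
step 7: (489, 46)  from 1·(287,27) + (202,19)
…
step 9: (16009, 1506)  from 20·(776,73) + (489,46)
step 10: (16785, 1579)  from 1·(16009,1506) + (776,73)
step 11: (32794, 3085)  from 1·(16785,1579) + (16009,1506)
step 12: (49579, 4664)  from 1·(32794,3085) + (16785,1579)
…
step 15: (445435, 41903)  from 1·(313483,29490) + (131952,12413)
step 16: (758918, 71393)  from 1·(445435,41903) + (313483,29490)
step 17: (1204353, 113296)  from 1·(758918,71393) + (445435,41903)
fundamental: x₁=1204353, y₁=113296  (since 1450466148609 − 113·12835983616 = 1)
(x_2, y_2) = (1204353·1204353 + 113·113296·113296, 1204353·113296 + 113296·1204353) = (2900932297217, 272896754976)
(x_3, y_3) = (1204353·2900932297217 + 113·113296·272896754976, 1204353·272896754976 + 113296·2900932297217) = (6987493029899166849, 657328051091107760)
(x_4, y_4) = (1204353·6987493029899166849 + 113·113296·657328051091107760, 1204353·657328051091107760 + 113296·6987493029899166849) = (16830816386073401651890177, 1583310020631184911403584)

1204353 113296
2900932297217 272896754976
6987493029899166849 657328051091107760
16830816386073401651890177 1583310020631184911403584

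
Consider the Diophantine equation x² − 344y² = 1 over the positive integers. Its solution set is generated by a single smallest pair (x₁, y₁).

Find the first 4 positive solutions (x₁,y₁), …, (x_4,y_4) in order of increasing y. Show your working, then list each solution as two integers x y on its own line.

√344 = [18; 1,1,4,1,3,1,4,1,1,36, …], period ℓ=10 (even) → k=9
k=0  a_k=18  p_k/q_k = 18/1
k=1  a_k=1  p_k/q_k = 19/1
…
k=3  a_k=4  p_k/q_k = 167/9
k=4  a_k=1  p_k/q_k = 204/11
k=5  a_k=3  p_k/q_k = 779/42
k=6  a_k=1  p_k/q_k = 983/53
k=7  a_k=4  p_k/q_k = 4711/254
k=8  a_k=1  p_k/q_k = 5694/307
k=9  a_k=1  p_k/q_k = 10405/561
→ (10405, 561).  Check: 10405²=108264025, 344·561²=108264024, difference 1.
n=2: (10405,561)∘(10405,561) = (10405·10405+344·561·561, 10405·561+561·10405) = (216528049,11674410)
n=3: (216528049,11674410)∘(10405,561) = (10405·216528049+344·561·11674410, 10405·11674410+561·216528049) = (4505948689285,242944471539)
n=4: (4505948689285,242944471539)∘(10405,561) = (10405·4505948689285+344·561·242944471539, 10405·242944471539+561·4505948689285) = (93768792007492801,5055674441052180)

10405 561
216528049 11674410
4505948689285 242944471539
93768792007492801 5055674441052180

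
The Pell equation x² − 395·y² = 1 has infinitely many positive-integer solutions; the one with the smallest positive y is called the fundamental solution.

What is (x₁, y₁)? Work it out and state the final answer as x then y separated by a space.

159 8

√395 → a₀=19, period (1,6,1,38); ℓ=4 even so k=3
step 0: (19, 1)  from 19·(1,0) + (0,1)
step 1: (20, 1)  from 1·(19,1) + (1,0)
step 2: (139, 7)  from 6·(20,1) + (19,1)
step 3: (159, 8)  from 1·(139,7) + (20,1)
→ (159, 8).  Check: 159²=25281, 395·8²=25280, difference 1.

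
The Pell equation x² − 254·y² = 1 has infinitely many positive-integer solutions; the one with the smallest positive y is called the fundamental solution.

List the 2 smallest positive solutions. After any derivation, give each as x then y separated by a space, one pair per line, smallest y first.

[15; 1,14,1,30] for √254; ℓ=4 ⇒ convergent index 3
step 0: (15, 1)  from 15·(1,0) + (0,1)
…
step 2: (239, 15)  from 14·(16,1) + (15,1)
step 3: (255, 16)  from 1·(239,15) + (16,1)
→ (255, 16).  Check: 255²=65025, 254·16²=65024, difference 1.
(x_2, y_2) = (255·255 + 254·16·16, 255·16 + 16·255) = (130049, 8160)

255 16
130049 8160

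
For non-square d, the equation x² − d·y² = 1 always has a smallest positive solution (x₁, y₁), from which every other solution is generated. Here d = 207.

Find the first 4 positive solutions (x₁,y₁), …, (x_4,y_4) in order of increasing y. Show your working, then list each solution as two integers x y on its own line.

1151 80
2649601 184160
6099380351 423936240
14040770918401 975901040320

d=207: √d = [14; 2,1,1,2,1,1,2,28] (ℓ=8, even), read p_7/q_7
step 0: (14, 1)  from 14·(1,0) + (0,1)
step 1: (29, 2)  from 2·(14,1) + (1,0)
step 2: (43, 3)  from 1·(29,2) + (14,1)
…
step 6: (446, 31)  from 1·(259,18) + (187,13)
step 7: (1151, 80)  from 2·(446,31) + (259,18)
→ (1151, 80).  Check: 1151²=1324801, 207·80²=1324800, difference 1.
(x_2, y_2) = (1151·1151 + 207·80·80, 1151·80 + 80·1151) = (2649601, 184160)
(x_3, y_3) = (1151·2649601 + 207·80·184160, 1151·184160 + 80·2649601) = (6099380351, 423936240)
(x_4, y_4) = (1151·6099380351 + 207·80·423936240, 1151·423936240 + 80·6099380351) = (14040770918401, 975901040320)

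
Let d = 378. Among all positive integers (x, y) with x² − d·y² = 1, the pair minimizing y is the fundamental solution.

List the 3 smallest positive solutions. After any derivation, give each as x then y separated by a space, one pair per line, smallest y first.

d=378: √d = [19; 2,3,1,4,1,3,2,38] (ℓ=8, even), read p_7/q_7
step 0: (19, 1)  from 19·(1,0) + (0,1)
step 1: (39, 2)  from 2·(19,1) + (1,0)
step 2: (136, 7)  from 3·(39,2) + (19,1)
…
step 4: (836, 43)  from 4·(175,9) + (136,7)
step 5: (1011, 52)  from 1·(836,43) + (175,9)
step 6: (3869, 199)  from 3·(1011,52) + (836,43)
step 7: (8749, 450)  from 2·(3869,199) + (1011,52)
→ (8749, 450).  Check: 8749²=76545001, 378·450²=76545000, difference 1.
n=2: (8749,450)∘(8749,450) = (8749·8749+378·450·450, 8749·450+450·8749) = (153090001,7874100)
n=3: (153090001,7874100)∘(8749,450) = (8749·153090001+378·450·7874100, 8749·7874100+450·153090001) = (2678768828749,137781001350)

8749 450
153090001 7874100
2678768828749 137781001350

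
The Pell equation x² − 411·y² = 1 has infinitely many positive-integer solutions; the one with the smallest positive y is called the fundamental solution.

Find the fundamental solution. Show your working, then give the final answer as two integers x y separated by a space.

√411 → a₀=20, period (3,1,1,1,19,1,1,1,3,40); ℓ=10 even so k=9
a_0=20:  p_0=20·1+0=20,  q_0=20·0+1=1
…
a_5=19:  p_5=19·223+142=4379,  q_5=19·11+7=216
…
a_8=1:  p_8=1·8981+4602=13583,  q_8=1·443+227=670
a_9=3:  p_9=3·13583+8981=49730,  q_9=3·670+443=2453
→ (49730, 2453).  Check: 49730²=2473072900, 411·2453²=2473072899, difference 1.

49730 2453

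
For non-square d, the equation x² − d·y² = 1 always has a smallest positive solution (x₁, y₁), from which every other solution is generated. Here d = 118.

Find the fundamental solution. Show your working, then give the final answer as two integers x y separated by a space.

306917 28254

d=118: √d = [10; 1,6,3,2,10,2,3,6,1,20] (ℓ=10, even), read p_9/q_9
k=0  a_k=10  p_k/q_k = 10/1
…
k=2  a_k=6  p_k/q_k = 76/7
…
k=8  a_k=6  p_k/q_k = 264802/24377
k=9  a_k=1  p_k/q_k = 306917/28254
(x₁, y₁) = (306917, 28254);  306917² − 118·28254² = 1 ✓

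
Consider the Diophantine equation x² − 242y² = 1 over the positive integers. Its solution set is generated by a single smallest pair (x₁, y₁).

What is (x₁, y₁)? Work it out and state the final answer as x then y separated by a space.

√242 → a₀=15, period (1,1,3,1,14,1,3,1,1,30); ℓ=10 even so k=9
k=0  a_k=15  p_k/q_k = 15/1
k=1  a_k=1  p_k/q_k = 16/1
k=2  a_k=1  p_k/q_k = 31/2
k=3  a_k=3  p_k/q_k = 109/7
…
k=5  a_k=14  p_k/q_k = 2069/133
k=6  a_k=1  p_k/q_k = 2209/142
k=7  a_k=3  p_k/q_k = 8696/559
k=8  a_k=1  p_k/q_k = 10905/701
k=9  a_k=1  p_k/q_k = 19601/1260
→ (19601, 1260).  Check: 19601²=384199201, 242·1260²=384199200, difference 1.

19601 1260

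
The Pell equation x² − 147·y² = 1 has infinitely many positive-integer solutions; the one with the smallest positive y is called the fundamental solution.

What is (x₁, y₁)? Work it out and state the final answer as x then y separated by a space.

97 8

d=147: √d = [12; 8,24] (ℓ=2, even), read p_1/q_1
a_0=12:  p_0=12·1+0=12,  q_0=12·0+1=1
a_1=8:  p_1=8·12+1=97,  q_1=8·1+0=8
→ (97, 8).  Check: 97²=9409, 147·8²=9408, difference 1.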